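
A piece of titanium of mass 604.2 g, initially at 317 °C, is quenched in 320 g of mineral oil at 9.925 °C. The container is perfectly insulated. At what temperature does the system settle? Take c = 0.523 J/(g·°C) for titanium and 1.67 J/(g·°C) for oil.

T_f ≈ 124.0 °C

Net heat exchanged in the isolated system is zero:
604.2×0.523×(T − 317) + 320×1.67×(T − 9.925) = 0
(316 + 534.4) T = 316×317 + 534.4×9.925
T = 105475 / 850.4 = 124 °C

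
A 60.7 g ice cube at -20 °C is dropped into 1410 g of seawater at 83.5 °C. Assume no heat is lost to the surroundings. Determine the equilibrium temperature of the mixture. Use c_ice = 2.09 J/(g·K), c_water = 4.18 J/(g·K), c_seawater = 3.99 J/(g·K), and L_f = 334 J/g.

T_f ≈ 76.0 °C

Energy balance with sensible and latent terms:
ice -20→0 °C: 60.7·2.09·20 = 2537.3; fusion: m_ice L_f = 60.7·334 = 20274; meltwater 0→T: 60.7·4.18·T = 253.73 T; seawater: 5625.9(T − 83.5)
5879.6 T = 469763 − 22811 = 446952
T ≈ 76.02 °C. Since T > 0 °C, the all-ice-melts assumption holds.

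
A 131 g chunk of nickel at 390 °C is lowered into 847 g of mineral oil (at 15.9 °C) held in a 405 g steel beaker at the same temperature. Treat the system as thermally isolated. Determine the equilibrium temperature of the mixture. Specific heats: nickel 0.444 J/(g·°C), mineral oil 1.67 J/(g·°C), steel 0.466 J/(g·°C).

Let T be the final temperature. ΣQ_i = 0:
131·0.444·(T − 390) + 847·1.67·(T − 15.9) + 405·0.466·(T − 15.9) = 0
1661.4 T = 48175
T = 48175 / 1661.4 = 29 °C

T_f ≈ 29.0 °C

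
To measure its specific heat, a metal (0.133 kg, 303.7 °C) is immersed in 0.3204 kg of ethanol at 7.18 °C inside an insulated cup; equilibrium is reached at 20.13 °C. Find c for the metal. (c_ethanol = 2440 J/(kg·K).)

c ≈ 268 J/(kg·K)

Let T be the final temperature. ΣQ_i = 0:
0.133×c×(20.13 − 303.7) + 0.3204×2440×(20.13 − 7.18) = 0
-37.71 c = -10124
c = -10124/-37.71 ≈ 268.4 J/(kg·K)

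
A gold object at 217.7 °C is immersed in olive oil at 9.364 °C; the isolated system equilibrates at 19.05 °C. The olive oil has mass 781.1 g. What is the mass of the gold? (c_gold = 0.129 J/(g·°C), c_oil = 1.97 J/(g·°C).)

Heat lost by the gold = heat gained by the oil:
m·0.129·(217.7 − 19.05) = 781.1·1.97·(19.05 − 9.364)
25.63 m = 14904  ⇒  m ≈ 581.6 g

m ≈ 582 g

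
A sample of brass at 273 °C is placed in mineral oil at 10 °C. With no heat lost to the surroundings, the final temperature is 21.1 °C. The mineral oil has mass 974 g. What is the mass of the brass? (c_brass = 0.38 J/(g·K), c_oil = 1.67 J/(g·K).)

Conservation of energy gives ΣQ = 0:
m·0.38·(21.1 − 273) + 974·1.67·(21.1 − 10) = 0
-95.72 m = -18055
m = -18055/-95.72 ≈ 188.6 g

m ≈ 189 g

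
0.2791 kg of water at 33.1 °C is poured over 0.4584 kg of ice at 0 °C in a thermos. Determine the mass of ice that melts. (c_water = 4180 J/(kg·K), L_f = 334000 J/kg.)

m_melted ≈ 0.116 kg

Water can give up m c ΔT = 0.2791×4180×33.1 = 38616 J before reaching 0 °C.
Fully melting the ice requires m_ice L_f = 0.4584×334000 = 153106 J.
38616 J < 153106 J, so only part of the ice melts and the system sits at 0 °C.
m_melted×334000 = 38616  ⇒  m_melted ≈ 0.1156 kg.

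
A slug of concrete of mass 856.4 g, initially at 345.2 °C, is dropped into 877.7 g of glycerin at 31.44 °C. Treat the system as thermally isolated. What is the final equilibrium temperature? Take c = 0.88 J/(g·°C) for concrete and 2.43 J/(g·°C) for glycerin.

T_f ≈ 113.4 °C

Conservation of energy gives ΣQ = 0:
856.4×0.88×(T − 345.2) + 877.7×2.43×(T − 31.44) = 0
(753.63 + 2132.8) T = 753.63×345.2 + 2132.8×31.44
T = 327209 / 2886.4 = 113 °C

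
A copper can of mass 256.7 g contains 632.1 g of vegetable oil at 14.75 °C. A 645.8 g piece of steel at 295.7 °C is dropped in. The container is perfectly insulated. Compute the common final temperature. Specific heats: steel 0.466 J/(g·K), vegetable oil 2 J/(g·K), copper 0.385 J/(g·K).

T_f ≈ 65.6 °C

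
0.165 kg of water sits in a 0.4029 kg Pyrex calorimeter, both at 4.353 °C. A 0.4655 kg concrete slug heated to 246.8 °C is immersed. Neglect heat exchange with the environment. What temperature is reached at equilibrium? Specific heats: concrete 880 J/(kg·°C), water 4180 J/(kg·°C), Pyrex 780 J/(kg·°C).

T_f ≈ 74.6 °C

With ΣQ=0 the equilibrium temperature is the m·c-weighted mean:
T_f = (409.64·246.8 + 689.7·4.353 + 314.26·4.353) / (409.64 + 689.7 + 314.26)
    = 105469 / 1413.6 ≈ 74.61 °C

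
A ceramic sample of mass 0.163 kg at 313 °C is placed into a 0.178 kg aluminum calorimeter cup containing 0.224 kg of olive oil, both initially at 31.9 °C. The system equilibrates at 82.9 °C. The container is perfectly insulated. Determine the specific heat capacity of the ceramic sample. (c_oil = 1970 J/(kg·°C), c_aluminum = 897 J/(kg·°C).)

c ≈ 817 J/(kg·°C)

Energy conservation, ΣQ = 0:
0.163·c·(82.9 − 313) + 0.224·1970·(82.9 − 31.9) + 0.178·897·(82.9 − 31.9) = 0
-37.51 c = -30648
c = -30648/-37.51 ≈ 817.1 J/(kg·°C)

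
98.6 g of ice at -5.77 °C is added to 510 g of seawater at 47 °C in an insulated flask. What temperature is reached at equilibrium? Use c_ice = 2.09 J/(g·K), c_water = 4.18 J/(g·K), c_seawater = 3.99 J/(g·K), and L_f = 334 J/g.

T_f ≈ 25.1 °C

Heat gained plus heat lost sum to zero:
warm ice to 0 °C: 98.6·2.09·(0 − (-5.77)) = 1189
  melt ice: 98.6·334 = 32932
  meltwater 0→T: 98.6·4.18·T = 412.15 T
  seawater: 2034.9(T − 47)
2447 T = 95640 − 34121 = 61519
T ≈ 25.14 °C (positive, so assuming full melt was valid).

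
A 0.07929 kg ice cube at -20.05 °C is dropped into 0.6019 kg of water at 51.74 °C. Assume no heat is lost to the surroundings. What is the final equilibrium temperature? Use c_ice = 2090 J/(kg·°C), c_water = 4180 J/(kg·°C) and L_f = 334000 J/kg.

Conservation of energy gives ΣQ = 0:
warm ice to 0 °C: 0.07929·2090·(0 − (-20.05)) = 3322.6
  fusion: m_ice L_f = 0.07929·334000 = 26483
  warm the meltwater: 331.43 T
  water cools: 0.6019·4180·(T − 51.74) = 2515.9(T − 51.74)
2847.4 T = 130175 − 29805 = 100369
T ≈ 35.25 °C. Since T > 0 °C, the all-ice-melts assumption holds.

T_f ≈ 35.2 °C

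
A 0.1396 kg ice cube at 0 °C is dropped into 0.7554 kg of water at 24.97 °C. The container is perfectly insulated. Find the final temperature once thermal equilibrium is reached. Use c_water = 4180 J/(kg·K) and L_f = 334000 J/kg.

T_f ≈ 8.6 °C

Heat gained plus heat lost sum to zero:
latent heat to melt: 0.1396·334000 = 46626; warm the meltwater: 583.53 T; water cools: 0.7554·4180·(T − 24.97) = 3157.6(T − 24.97)
3741.1 T = 78845 − 46626 = 32218
T ≈ 8.61 °C (positive, so assuming full melt was valid).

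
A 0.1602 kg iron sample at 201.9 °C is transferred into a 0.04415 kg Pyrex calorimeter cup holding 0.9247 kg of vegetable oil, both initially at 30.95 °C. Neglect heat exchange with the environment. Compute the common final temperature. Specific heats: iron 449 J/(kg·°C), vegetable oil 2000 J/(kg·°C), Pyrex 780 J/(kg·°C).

T_f is the heat-capacity-weighted average of the initial temperatures:
T_f = (71.93×201.9 + 1849.4×30.95 + 34.44×30.95) / (71.93 + 1849.4 + 34.44)
    = 72827 / 1955.8 ≈ 37.24 °C

T_f ≈ 37.2 °C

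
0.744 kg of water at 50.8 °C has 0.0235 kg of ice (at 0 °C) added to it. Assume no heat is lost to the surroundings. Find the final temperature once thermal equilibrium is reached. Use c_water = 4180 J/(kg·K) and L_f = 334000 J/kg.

T_f ≈ 46.8 °C

Taking heat into each body as positive, Σ m c ΔT = 0:
melt ice: 0.0235×334000 = 7849
  meltwater 0→T: 0.0235×4180×T = 98.23 T
  water cools: 0.744×4180×(T − 50.8) = 3109.9(T − 50.8)
3208.2 T = 157984 − 7849 = 150135
T ≈ 46.80 °C — above 0 °C, consistent with complete melting.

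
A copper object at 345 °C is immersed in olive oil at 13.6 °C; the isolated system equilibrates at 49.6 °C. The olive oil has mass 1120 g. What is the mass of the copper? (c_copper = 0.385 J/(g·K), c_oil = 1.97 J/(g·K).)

|Q_copper| = |Q_oil|:
m·0.385·(345 − 49.6) = 1120·1.97·(49.6 − 13.6)
113.73 m = 79430  ⇒  m ≈ 698.4 g

m ≈ 698 g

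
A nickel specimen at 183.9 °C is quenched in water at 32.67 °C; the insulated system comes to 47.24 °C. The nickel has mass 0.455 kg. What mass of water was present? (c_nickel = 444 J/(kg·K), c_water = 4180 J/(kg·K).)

Heat lost by the nickel = heat gained by the water:
0.455·444·(183.9 − 47.24) = m·4180·(47.24 − 32.67)
60903 m = 27608  ⇒  m ≈ 0.4533 kg

m ≈ 0.453 kg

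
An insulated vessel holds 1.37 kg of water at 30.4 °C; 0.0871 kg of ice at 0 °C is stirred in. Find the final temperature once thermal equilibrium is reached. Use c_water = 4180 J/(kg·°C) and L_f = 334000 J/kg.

T_f ≈ 23.8 °C

Energy balance with sensible and latent terms:
melt ice: 0.0871×334000 = 29091; warm the meltwater: 364.08 T; water: 5726.6(T − 30.4)
6090.7 T = 174089 − 29091 = 144997
T ≈ 23.81 °C. Since T > 0 °C, the all-ice-melts assumption holds.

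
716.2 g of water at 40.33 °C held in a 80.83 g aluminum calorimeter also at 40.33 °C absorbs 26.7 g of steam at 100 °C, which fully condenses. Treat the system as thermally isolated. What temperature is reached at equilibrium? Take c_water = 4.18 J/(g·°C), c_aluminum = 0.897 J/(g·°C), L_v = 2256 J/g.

T_f ≈ 61.4 °C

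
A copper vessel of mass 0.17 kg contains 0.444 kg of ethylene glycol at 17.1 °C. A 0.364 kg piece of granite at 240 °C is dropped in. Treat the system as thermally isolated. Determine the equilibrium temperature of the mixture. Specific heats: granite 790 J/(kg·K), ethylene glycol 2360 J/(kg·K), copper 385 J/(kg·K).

T_f ≈ 62.9 °C

Taking heat into each body as positive, Σ m c ΔT = 0:
0.364·790·(T − 240) + 0.444·2360·(T − 17.1) + 0.17·385·(T − 17.1) = 0
287.56(T − 240) + 1047.8(T − 17.1) + 65.45(T − 17.1) = 0
1400.8 T = 88052
T = 88052/1400.8 ≈ 62.86 °C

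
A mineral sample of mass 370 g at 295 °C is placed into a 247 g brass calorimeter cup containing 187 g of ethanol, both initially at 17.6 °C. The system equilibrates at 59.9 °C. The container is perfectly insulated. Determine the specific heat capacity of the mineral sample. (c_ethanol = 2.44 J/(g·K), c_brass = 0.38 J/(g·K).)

c ≈ 0.268 J/(g·K)

Let T be the final temperature. ΣQ_i = 0:
370×c×(59.9 − 295) + 187×2.44×(59.9 − 17.6) + 247×0.38×(59.9 − 17.6) = 0
-86987 c = -23271
c = -23271/-86987 ≈ 0.2675 J/(g·K)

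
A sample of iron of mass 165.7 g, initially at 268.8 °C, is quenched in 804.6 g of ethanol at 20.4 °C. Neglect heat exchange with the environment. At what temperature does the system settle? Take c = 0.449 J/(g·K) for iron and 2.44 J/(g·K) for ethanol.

T_f ≈ 29.5 °C

Heat lost by the iron equals heat gained by the ethanol:
165.7·0.449·(268.8 − T) = 804.6·2.44·(T − 20.4)
74.4(268.8 − T) = 1963.2(T − 20.4)
2037.6 T = 60048  ⇒  T ≈ 29.47 °C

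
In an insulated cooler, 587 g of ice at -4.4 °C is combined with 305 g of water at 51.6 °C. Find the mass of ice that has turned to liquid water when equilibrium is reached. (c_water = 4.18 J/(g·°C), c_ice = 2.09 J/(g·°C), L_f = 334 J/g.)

m_melted ≈ 181 g

Water can give up m c ΔT = 305·4.18·51.6 = 65785 J before reaching 0 °C.
Of that, 587·2.09·4.4 = 5398.1 J goes to bring the ice to 0 °C, leaving 60387 J.
To melt every bit of ice: 587·334 = 196058 J.
Since 60387 < 196058 J, not all the ice melts; equilibrium is at 0 °C.
m_melted·334 = 60387  ⇒  m_melted ≈ 180.8 g.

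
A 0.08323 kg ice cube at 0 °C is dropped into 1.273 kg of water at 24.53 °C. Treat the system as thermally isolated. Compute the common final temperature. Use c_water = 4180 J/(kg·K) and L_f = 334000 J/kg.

T_f ≈ 18.1 °C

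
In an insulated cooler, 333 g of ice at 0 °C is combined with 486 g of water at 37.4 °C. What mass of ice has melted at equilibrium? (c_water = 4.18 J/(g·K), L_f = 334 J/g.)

Cooling the water to 0 °C releases 486·4.18·37.4 = 75977 J.
Fully melting the ice requires m_ice L_f = 333·334 = 111222 J.
That's not enough to melt it all — equilibrium is at 0 °C with ice remaining.
m_melted·334 = 75977  ⇒  m_melted ≈ 227.5 g.

m_melted ≈ 227 g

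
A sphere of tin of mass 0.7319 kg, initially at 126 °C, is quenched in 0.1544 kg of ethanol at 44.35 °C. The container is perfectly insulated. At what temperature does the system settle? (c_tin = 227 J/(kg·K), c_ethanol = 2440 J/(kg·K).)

T_f ≈ 69.3 °C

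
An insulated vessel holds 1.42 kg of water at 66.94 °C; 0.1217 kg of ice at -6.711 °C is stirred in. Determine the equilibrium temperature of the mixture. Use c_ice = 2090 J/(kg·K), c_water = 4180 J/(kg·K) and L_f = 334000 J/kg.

T_f ≈ 55.1 °C

Setting the total heat transfer to zero:
ice -6.711→0 °C: 0.1217×2090×6.711 = 1707; melt ice: 0.1217×334000 = 40648; warm the meltwater: 508.71 T; water: 5935.6(T − 66.94)
6444.3 T = 397329 − 42355 = 354974
T ≈ 55.08 °C — above 0 °C, consistent with complete melting.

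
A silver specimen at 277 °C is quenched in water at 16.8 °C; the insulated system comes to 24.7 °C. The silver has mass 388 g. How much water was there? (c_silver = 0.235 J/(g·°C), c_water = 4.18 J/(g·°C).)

Taking heat into each body as positive, Σ m c ΔT = 0:
388×0.235×(24.7 − 277) + m×4.18×(24.7 − 16.8) = 0
33.02 m = 23005
m = 23005/33.02 ≈ 696.6 g

m ≈ 697 g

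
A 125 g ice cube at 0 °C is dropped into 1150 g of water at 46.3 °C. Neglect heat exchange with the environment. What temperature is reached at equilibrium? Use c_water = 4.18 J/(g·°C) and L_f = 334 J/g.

T_f ≈ 33.9 °C

Energy conservation, ΣQ = 0:
melt ice: 125×334 = 41750; warm the meltwater: 522.5 T; water: 4807(T − 46.3)
5329.5 T = 222564 − 41750 = 180814
T ≈ 33.93 °C. Since T > 0 °C, the all-ice-melts assumption holds.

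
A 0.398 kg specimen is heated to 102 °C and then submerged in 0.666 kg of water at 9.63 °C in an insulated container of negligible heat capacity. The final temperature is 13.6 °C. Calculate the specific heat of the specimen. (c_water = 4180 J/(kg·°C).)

c ≈ 314 J/(kg·°C)

m_s c (T_s − T_f) = m_water c_water (T_f − T_0):
0.398×c×(102 − 13.6) = 0.666×4180×(13.6 − 9.63)
35.18 c = 11052  ⇒  c ≈ 314.1 J/(kg·°C)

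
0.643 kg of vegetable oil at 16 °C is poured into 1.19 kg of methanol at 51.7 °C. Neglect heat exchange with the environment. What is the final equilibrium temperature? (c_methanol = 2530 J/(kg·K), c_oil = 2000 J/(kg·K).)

T_f is the heat-capacity-weighted average of the initial temperatures:
T_f = (3010.7×51.7 + 1286×16) / (3010.7 + 1286)
    = 176229 / 4296.7 ≈ 41.02 °C

T_f ≈ 41.0 °C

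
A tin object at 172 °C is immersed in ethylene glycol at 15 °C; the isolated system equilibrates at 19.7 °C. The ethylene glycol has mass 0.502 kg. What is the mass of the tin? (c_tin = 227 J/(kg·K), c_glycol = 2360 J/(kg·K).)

m ≈ 0.161 kg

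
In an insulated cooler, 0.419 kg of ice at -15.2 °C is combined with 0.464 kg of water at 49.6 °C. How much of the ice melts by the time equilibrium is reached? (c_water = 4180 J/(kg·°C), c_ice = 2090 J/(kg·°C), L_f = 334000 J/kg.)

m_melted ≈ 0.248 kg

Heat available from the water dropping to 0 °C: 0.464·4180·49.6 = 96200 J.
Warming the ice to 0 °C takes 0.419·2090·15.2 = 13311 J, leaving 82889 J for melting.
Fully melting the ice requires m_ice L_f = 0.419·334000 = 139946 J.
That's not enough to melt it all — equilibrium is at 0 °C with ice remaining.
Mass melted = 82889/334000 ≈ 0.2482 kg.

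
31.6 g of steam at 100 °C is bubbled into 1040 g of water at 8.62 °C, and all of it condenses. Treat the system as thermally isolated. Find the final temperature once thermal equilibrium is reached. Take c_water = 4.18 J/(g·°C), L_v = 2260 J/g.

Taking heat into each body as positive, Σ m c ΔT = 0:
condense steam: −31.6×2260 = −71416
  condensate cools 100→T: 31.6×4.18×(T − 100) = 132.09(T − 100)
  water warms: 1040×4.18×(T − 8.62) = 4347.2(T − 8.62)
4479.3 T = 71416 + 13209 + 37473 = 122098
T ≈ 27.26 °C — below 100 °C, confirming all the steam condensed.

T_f ≈ 27.3 °C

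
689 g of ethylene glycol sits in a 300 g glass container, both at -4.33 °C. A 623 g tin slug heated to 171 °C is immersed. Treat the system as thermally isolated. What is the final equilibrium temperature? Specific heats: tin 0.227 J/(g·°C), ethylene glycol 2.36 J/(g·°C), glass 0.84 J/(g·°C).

Conservation of energy gives ΣQ = 0:
623*0.227*(T − 171) + 689*2.36*(T − (-4.33)) + 300*0.84*(T − (-4.33)) = 0
141.42(T − 171) + 1626(T − (-4.33)) + 252(T − (-4.33)) = 0
2019.5 T = 16051
T = 16051/2019.5 ≈ 7.95 °C

T_f ≈ 7.9 °C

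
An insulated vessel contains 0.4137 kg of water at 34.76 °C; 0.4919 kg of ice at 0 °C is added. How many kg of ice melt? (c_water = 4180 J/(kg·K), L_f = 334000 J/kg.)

m_melted ≈ 0.18 kg

Water can give up m c ΔT = 0.4137·4180·34.76 = 60109 J before reaching 0 °C.
To melt every bit of ice: 0.4919·334000 = 164295 J.
60109 J < 164295 J, so only part of the ice melts and the system sits at 0 °C.
m_melted·334000 = 60109  ⇒  m_melted ≈ 0.18 kg.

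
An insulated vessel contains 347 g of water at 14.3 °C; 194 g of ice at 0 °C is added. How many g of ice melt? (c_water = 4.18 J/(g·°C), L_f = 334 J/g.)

m_melted ≈ 62.1 g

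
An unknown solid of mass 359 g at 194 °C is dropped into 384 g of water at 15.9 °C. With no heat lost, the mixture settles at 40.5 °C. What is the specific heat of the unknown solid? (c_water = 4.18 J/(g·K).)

c ≈ 0.717 J/(g·K)

Net heat exchanged in the isolated system is zero:
359·c·(40.5 − 194) + 384·4.18·(40.5 − 15.9) = 0
-55106 c = -39486
c = -39486/-55106 ≈ 0.7165 J/(g·K)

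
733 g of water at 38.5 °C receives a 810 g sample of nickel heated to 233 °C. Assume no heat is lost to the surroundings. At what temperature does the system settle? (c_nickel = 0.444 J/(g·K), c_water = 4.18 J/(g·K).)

T_f ≈ 58.9 °C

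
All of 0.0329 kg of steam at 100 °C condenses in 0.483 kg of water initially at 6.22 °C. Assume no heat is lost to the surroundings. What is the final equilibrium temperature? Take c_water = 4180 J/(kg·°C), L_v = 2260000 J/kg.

Setting the total heat transfer to zero:
steam→water at 100 °C releases m L_v = 0.0329×2260000 = 74354
  condensed water 100 °C→T: 137.52(T − 100)
  original water: 2018.9(T − 6.22)
2156.5 T = 74354 + 13752 + 12558 = 100664
T ≈ 46.68 °C (< 100 °C, so full condensation is consistent).

T_f ≈ 46.7 °C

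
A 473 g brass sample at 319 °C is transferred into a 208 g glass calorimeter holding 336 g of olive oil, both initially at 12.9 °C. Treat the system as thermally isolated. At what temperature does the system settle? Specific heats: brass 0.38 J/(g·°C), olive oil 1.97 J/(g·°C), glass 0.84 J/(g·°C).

Net heat exchanged in the isolated system is zero:
473·0.38·(T − 319) + 336·1.97·(T − 12.9) + 208·0.84·(T − 12.9) = 0
1016.4 T = 68130
T ≈ 67.03 °C

T_f ≈ 67.0 °C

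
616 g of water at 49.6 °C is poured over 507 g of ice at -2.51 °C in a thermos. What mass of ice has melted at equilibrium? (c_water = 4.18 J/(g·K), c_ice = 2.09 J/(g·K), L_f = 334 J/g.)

m_melted ≈ 374 g

Cooling the water to 0 °C releases 616·4.18·49.6 = 127714 J.
Warming the ice to 0 °C takes 507·2.09·2.51 = 2659.7 J, leaving 125054 J for melting.
Fully melting the ice requires m_ice L_f = 507·334 = 169338 J.
Since 125054 < 169338 J, not all the ice melts; equilibrium is at 0 °C.
Mass melted = 125054/334 ≈ 374.4 g.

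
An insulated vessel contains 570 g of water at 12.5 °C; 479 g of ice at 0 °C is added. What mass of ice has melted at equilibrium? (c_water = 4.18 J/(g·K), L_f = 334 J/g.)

m_melted ≈ 89.2 g

Water can give up m c ΔT = 570·4.18·12.5 = 29782 J before reaching 0 °C.
To melt every bit of ice: 479·334 = 159986 J.
29782 J < 159986 J, so only part of the ice melts and the system sits at 0 °C.
Mass melted = 29782/334 ≈ 89.17 g.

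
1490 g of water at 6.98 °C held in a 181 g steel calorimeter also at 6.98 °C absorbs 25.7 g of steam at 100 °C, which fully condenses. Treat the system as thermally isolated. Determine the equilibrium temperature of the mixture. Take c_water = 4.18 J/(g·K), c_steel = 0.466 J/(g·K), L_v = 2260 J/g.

Taking heat into each body as positive, Σ m c ΔT = 0:
latent heat released on condensation: 25.7·2260 = 58082
  condensed water 100 °C→T: 107.43(T − 100)
  original water: 6228.2(T − 6.98)
  steel cup: 181·0.466·(T − 6.98) = 84.35(T − 6.98)
6420 T = 58082 + 10743 + 44062 = 112886
T ≈ 17.58 °C — below 100 °C, confirming all the steam condensed.

T_f ≈ 17.6 °C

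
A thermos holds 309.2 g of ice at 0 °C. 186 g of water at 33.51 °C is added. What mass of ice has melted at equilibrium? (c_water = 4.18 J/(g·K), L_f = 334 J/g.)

m_melted ≈ 78 g

Water can give up m c ΔT = 186·4.18·33.51 = 26053 J before reaching 0 °C.
Melting all 309.2 g of ice would need 309.2·334 = 103273 J.
That's not enough to melt it all — equilibrium is at 0 °C with ice remaining.
m_melted·334 = 26053  ⇒  m_melted ≈ 78 g.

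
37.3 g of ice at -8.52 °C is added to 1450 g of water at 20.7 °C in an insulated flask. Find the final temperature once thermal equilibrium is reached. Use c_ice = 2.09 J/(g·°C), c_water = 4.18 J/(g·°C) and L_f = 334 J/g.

T_f ≈ 18.1 °C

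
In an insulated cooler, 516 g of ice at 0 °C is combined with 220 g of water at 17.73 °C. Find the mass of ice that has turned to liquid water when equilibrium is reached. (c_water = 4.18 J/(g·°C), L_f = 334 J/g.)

Cooling the water to 0 °C releases 220·4.18·17.73 = 16305 J.
Fully melting the ice requires m_ice L_f = 516·334 = 172344 J.
Since 16305 < 172344 J, not all the ice melts; equilibrium is at 0 °C.
Mass melted = 16305/334 ≈ 48.82 g.

m_melted ≈ 48.8 g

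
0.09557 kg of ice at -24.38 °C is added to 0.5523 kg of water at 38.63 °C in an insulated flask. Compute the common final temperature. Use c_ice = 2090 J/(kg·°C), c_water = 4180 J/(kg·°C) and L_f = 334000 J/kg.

T_f ≈ 19.3 °C

Net heat exchanged in the isolated system is zero:
ice -24.38→0 °C: 0.09557·2090·24.38 = 4869.7
  latent heat to melt: 0.09557·334000 = 31920
  meltwater 0→T: 0.09557·4180·T = 399.48 T
  water cools: 0.5523·4180·(T − 38.63) = 2308.6(T − 38.63)
2708.1 T = 89182 − 36790 = 52392
T ≈ 19.35 °C (positive, so assuming full melt was valid).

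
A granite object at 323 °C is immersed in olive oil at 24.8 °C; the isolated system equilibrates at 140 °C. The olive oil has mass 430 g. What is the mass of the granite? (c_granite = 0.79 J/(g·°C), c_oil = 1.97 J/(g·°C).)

m ≈ 675 g

Energy conservation, ΣQ = 0:
m·0.79·(140 − 323) + 430·1.97·(140 − 24.8) = 0
-144.57 m = -97586
m = -97586/-144.57 ≈ 675 g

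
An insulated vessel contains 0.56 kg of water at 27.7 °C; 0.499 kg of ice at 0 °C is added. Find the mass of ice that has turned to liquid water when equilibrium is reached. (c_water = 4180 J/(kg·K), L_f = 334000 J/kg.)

Heat available from the water dropping to 0 °C: 0.56·4180·27.7 = 64840 J.
To melt every bit of ice: 0.499·334000 = 166666 J.
That's not enough to melt it all — equilibrium is at 0 °C with ice remaining.
Mass melted = 64840/334000 ≈ 0.1941 kg.

m_melted ≈ 0.194 kg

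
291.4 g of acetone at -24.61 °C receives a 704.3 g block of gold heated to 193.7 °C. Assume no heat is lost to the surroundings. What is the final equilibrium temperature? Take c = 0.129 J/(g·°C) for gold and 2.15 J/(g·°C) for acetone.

T_f ≈ 3.0 °C

T_f is the heat-capacity-weighted average of the initial temperatures:
T_f = (90.85·193.7 + 626.51·(-24.61)) / (90.85 + 626.51)
    = 2180.1 / 717.36 ≈ 3.04 °C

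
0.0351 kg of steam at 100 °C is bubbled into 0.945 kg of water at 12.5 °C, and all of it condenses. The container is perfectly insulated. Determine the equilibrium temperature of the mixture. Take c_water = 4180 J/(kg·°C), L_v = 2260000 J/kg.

T_f ≈ 35.0 °C

Let T be the final temperature. ΣQ_i = 0:
condense steam: −0.0351×2260000 = −79326; condensate cools 100→T: 0.0351×4180×(T − 100) = 146.72(T − 100); water warms: 0.945×4180×(T − 12.5) = 3950.1(T − 12.5)
4096.8 T = 79326 + 14672 + 49376 = 143374
T ≈ 35.00 °C (< 100 °C, so full condensation is consistent).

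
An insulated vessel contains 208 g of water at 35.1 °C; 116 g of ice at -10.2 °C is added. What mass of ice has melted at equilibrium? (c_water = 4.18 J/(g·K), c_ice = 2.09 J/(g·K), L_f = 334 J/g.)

Cooling the water to 0 °C releases 208×4.18×35.1 = 30517 J.
Warming the ice to 0 °C takes 116×2.09×10.2 = 2472.9 J, leaving 28044 J for melting.
Melting all 116 g of ice would need 116×334 = 38744 J.
Since 28044 < 38744 J, not all the ice melts; equilibrium is at 0 °C.
m_melted×334 = 28044  ⇒  m_melted ≈ 83.97 g.

m_melted ≈ 84 g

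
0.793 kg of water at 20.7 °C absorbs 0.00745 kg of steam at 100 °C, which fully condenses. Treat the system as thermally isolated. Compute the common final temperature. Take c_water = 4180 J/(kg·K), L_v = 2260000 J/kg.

T_f ≈ 26.5 °C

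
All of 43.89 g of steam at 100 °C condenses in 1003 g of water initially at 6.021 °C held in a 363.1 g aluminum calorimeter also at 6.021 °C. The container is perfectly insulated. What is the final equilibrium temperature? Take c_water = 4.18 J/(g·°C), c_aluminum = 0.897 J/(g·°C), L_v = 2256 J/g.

T_f ≈ 30.7 °C

Energy balance with sensible and latent terms:
condense steam: −43.89·2256 = −99016
  condensed water 100 °C→T: 183.46(T − 100)
  water warms: 1003·4.18·(T − 6.021) = 4192.5(T − 6.021)
  cup: 325.7(T − 6.021)
4701.7 T = 99016 + 18346 + 27204 = 144566
T ≈ 30.75 °C, under the boiling point, so the assumption holds.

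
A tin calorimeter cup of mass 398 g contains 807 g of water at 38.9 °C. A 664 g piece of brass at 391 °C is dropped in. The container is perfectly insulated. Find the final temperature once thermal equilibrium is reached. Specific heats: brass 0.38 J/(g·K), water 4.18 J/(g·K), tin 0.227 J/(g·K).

T_f ≈ 62.8 °C

Net heat exchanged in the isolated system is zero:
664*0.38*(T − 391) + 807*4.18*(T − 38.9) + 398*0.227*(T − 38.9) = 0
252.32(T − 391) + 3373.3(T − 38.9) + 90.35(T − 38.9) = 0
3715.9 T = 233391
T = 233391/3715.9 ≈ 62.81 °C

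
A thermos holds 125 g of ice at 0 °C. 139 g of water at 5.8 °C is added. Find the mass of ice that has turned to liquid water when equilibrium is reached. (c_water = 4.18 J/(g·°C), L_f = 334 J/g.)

Cooling the water to 0 °C releases 139×4.18×5.8 = 3369.9 J.
Melting all 125 g of ice would need 125×334 = 41750 J.
That's not enough to melt it all — equilibrium is at 0 °C with ice remaining.
Mass melted = 3369.9/334 ≈ 10.09 g.

m_melted ≈ 10.1 g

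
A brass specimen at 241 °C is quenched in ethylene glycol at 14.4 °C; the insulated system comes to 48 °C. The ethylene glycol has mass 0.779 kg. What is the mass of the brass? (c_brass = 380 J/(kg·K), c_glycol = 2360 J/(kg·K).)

m ≈ 0.842 kg

Net heat exchanged in the isolated system is zero:
m×380×(48 − 241) + 0.779×2360×(48 − 14.4) = 0
-73340 m = -61772
m = -61772/-73340 ≈ 0.8423 kg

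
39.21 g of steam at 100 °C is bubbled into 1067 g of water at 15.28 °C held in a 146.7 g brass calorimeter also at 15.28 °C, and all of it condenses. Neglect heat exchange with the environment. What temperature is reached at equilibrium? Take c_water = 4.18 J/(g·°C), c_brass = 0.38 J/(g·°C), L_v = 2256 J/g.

Energy conservation, ΣQ = 0:
condense steam: −39.21·2256 = −88458; condensate cools 100→T: 39.21·4.18·(T − 100) = 163.9(T − 100); water warms: 1067·4.18·(T − 15.28) = 4460.1(T − 15.28); brass cup: 146.7·0.38·(T − 15.28) = 55.75(T − 15.28)
4679.7 T = 88458 + 16390 + 69002 = 173849
T ≈ 37.15 °C (< 100 °C, so full condensation is consistent).

T_f ≈ 37.1 °C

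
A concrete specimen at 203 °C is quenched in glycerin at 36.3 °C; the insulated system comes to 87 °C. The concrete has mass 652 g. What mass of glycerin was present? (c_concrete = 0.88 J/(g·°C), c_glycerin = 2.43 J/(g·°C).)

|Q_concrete| = |Q_glycerin|:
652×0.88×(203 − 87) = m×2.43×(87 − 36.3)
123.2 m = 66556  ⇒  m ≈ 540.2 g

m ≈ 540 g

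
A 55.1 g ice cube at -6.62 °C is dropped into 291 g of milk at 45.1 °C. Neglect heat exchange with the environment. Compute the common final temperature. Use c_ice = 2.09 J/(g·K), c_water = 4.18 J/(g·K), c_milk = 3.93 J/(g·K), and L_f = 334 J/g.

T_f ≈ 23.6 °C

Taking heat into each body as positive, Σ m c ΔT = 0:
warm ice to 0 °C: 55.1·2.09·(0 − (-6.62)) = 762.35; fusion: m_ice L_f = 55.1·334 = 18403; warm the meltwater: 230.32 T; milk: 1143.6(T − 45.1)
1373.9 T = 51578 − 19166 = 32412
T ≈ 23.59 °C (positive, so assuming full melt was valid).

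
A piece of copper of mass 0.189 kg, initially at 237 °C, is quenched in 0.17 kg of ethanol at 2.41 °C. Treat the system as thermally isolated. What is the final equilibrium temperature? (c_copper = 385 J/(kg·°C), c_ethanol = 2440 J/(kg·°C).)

Net heat exchanged in the isolated system is zero:
0.189·385·(T − 237) + 0.17·2440·(T − 2.41) = 0
72.77(T − 237) + 414.8(T − 2.41) = 0
487.56 T = 18245
T = 18245 / 487.56 = 37.4 °C

T_f ≈ 37.4 °C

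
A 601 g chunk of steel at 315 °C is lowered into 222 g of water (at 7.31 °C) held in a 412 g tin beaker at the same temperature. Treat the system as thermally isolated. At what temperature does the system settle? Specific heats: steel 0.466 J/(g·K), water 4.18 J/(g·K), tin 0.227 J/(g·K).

Net heat exchanged in the isolated system is zero:
601*0.466*(T − 315) + 222*4.18*(T − 7.31) + 412*0.227*(T − 7.31) = 0
280.07(T − 315) + 927.96(T − 7.31) + 93.52(T − 7.31) = 0
1301.5 T = 95688
T = 95688 / 1301.5 = 73.5 °C

T_f ≈ 73.5 °C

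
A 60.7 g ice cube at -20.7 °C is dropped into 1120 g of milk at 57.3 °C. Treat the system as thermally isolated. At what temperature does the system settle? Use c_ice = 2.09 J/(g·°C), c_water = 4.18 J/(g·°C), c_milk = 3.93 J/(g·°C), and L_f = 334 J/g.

T_f ≈ 49.3 °C

Let T be the final temperature. ΣQ_i = 0:
ice -20.7→0 °C: 60.7·2.09·20.7 = 2626.1
  latent heat to melt: 60.7·334 = 20274
  meltwater 0→T: 60.7·4.18·T = 253.73 T
  milk: 4401.6(T − 57.3)
4655.3 T = 252212 − 22900 = 229312
T ≈ 49.26 °C. Since T > 0 °C, the all-ice-melts assumption holds.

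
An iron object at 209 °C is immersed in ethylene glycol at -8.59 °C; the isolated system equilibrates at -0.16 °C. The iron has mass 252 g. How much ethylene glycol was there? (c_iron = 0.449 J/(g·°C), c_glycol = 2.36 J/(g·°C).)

m ≈ 1190 g

|Q_iron| = |Q_glycol|:
252×0.449×(209 − -0.16) = m×2.36×(-0.16 − (-8.59))
19.89 m = 23666  ⇒  m ≈ 1190 g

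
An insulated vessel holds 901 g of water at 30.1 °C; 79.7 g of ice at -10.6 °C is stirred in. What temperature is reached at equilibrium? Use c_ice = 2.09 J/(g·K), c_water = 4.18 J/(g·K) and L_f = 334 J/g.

Sum of m c ΔT and latent-heat terms is zero:
ice -10.6→0 °C: 79.7×2.09×10.6 = 1765.7; melt ice: 79.7×334 = 26620; warm the meltwater: 333.15 T; water: 3766.2(T − 30.1)
4099.3 T = 113362 − 28385 = 84977
T ≈ 20.73 °C (positive, so assuming full melt was valid).

T_f ≈ 20.7 °C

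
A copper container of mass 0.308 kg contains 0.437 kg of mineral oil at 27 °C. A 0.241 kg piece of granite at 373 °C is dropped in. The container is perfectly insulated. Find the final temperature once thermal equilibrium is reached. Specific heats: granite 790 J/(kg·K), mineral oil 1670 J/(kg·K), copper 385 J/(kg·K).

Conservation of energy gives ΣQ = 0:
0.241*790*(T − 373) + 0.437*1670*(T − 27) + 0.308*385*(T − 27) = 0
1038.8 T = 93921
T ≈ 90.42 °C

T_f ≈ 90.4 °C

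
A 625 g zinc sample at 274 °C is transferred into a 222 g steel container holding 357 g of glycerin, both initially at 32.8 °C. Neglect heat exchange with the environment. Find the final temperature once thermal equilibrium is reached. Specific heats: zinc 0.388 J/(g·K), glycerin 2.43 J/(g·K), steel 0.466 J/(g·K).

Conservation of energy gives ΣQ = 0:
625×0.388×(T − 274) + 357×2.43×(T − 32.8) + 222×0.466×(T − 32.8) = 0
1213.5 T = 98293
T = 98293 / 1213.5 = 81 °C

T_f ≈ 81.0 °C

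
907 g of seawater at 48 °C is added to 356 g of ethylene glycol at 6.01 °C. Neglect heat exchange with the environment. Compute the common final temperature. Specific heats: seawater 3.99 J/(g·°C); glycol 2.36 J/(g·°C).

T_f ≈ 40.1 °C

T_f = Σ m_i c_i T_i / Σ m_i c_i:
T_f = (3618.9·48 + 840.16·6.01) / (3618.9 + 840.16)
    = 178758 / 4459.1 ≈ 40.09 °C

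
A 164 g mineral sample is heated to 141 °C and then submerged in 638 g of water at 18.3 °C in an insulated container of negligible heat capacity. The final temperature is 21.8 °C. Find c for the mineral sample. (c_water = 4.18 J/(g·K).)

Setting the total heat transfer to zero:
164·c·(21.8 − 141) + 638·4.18·(21.8 − 18.3) = 0
-19549 c = -9333.9
c = -9333.9/-19549 ≈ 0.4775 J/(g·K)

c ≈ 0.477 J/(g·K)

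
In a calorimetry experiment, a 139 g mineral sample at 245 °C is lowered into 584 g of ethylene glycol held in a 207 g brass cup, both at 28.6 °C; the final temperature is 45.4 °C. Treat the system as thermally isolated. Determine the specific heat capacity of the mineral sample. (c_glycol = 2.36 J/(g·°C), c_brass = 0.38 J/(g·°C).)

c ≈ 0.882 J/(g·°C)

Setting the total heat transfer to zero:
139·c·(45.4 − 245) + 584·2.36·(45.4 − 28.6) + 207·0.38·(45.4 − 28.6) = 0
-27744 c = -24476
c = -24476/-27744 ≈ 0.8822 J/(g·°C)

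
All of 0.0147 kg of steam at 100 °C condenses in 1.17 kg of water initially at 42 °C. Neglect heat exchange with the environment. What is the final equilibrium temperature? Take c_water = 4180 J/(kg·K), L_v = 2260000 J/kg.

T_f ≈ 49.4 °C

Energy conservation, ΣQ = 0:
latent heat released on condensation: 0.0147×2260000 = 33222
  condensate cools 100→T: 0.0147×4180×(T − 100) = 61.45(T − 100)
  original water: 4890.6(T − 42)
4952 T = 33222 + 6144.6 + 205405 = 244772
T ≈ 49.43 °C — below 100 °C, confirming all the steam condensed.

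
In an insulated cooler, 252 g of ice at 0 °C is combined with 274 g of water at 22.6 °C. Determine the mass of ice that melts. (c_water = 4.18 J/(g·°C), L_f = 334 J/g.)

m_melted ≈ 77.5 g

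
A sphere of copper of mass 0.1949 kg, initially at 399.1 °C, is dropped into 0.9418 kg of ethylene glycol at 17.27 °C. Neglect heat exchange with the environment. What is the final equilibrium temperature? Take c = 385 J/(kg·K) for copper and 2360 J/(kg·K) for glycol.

Setting the total heat transfer to zero:
0.1949*385*(T − 399.1) + 0.9418*2360*(T − 17.27) = 0
2297.7 T = 68332
T ≈ 29.74 °C

T_f ≈ 29.7 °C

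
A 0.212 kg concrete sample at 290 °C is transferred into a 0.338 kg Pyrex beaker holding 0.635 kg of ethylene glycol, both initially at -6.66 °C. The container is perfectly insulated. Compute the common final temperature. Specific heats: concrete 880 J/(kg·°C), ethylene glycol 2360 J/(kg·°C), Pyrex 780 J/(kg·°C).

T_f ≈ 21.7 °C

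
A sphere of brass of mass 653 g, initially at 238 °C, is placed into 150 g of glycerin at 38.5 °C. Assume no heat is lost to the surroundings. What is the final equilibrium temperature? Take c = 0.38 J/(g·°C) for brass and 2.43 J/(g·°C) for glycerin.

T_f ≈ 119.3 °C

Conservation of energy gives ΣQ = 0:
653*0.38*(T − 238) + 150*2.43*(T − 38.5) = 0
248.14(T − 238) + 364.5(T − 38.5) = 0
612.64 T = 73091
T = 73091 / 612.64 = 119 °C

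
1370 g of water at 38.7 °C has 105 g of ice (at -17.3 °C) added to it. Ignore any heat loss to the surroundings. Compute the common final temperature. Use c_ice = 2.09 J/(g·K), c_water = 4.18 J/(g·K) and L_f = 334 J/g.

Conservation of energy gives ΣQ = 0:
ice -17.3→0 °C: 105·2.09·17.3 = 3796.5; latent heat to melt: 105·334 = 35070; warm the meltwater: 438.9 T; water: 5726.6(T − 38.7)
6165.5 T = 221619 − 38866 = 182753
T ≈ 29.64 °C — above 0 °C, consistent with complete melting.

T_f ≈ 29.6 °C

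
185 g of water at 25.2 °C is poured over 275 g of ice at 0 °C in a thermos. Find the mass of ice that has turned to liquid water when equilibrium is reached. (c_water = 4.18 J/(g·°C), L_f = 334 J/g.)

Water can give up m c ΔT = 185·4.18·25.2 = 19487 J before reaching 0 °C.
To melt every bit of ice: 275·334 = 91850 J.
Since 19487 < 91850 J, not all the ice melts; equilibrium is at 0 °C.
Mass melted = 19487/334 ≈ 58.34 g.

m_melted ≈ 58.3 g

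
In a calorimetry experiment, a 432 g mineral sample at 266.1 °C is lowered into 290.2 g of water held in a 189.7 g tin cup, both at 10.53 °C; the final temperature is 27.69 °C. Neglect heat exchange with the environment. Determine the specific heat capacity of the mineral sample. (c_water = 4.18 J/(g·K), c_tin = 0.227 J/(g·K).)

c ≈ 0.209 J/(g·K)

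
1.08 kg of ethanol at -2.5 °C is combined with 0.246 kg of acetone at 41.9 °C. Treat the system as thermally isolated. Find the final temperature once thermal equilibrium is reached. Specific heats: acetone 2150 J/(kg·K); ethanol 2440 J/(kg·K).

Taking heat into each body as positive, Σ m c ΔT = 0:
0.246*2150*(T − 41.9) + 1.08*2440*(T − (-2.5)) = 0
528.9(T − 41.9) + 2635.2(T − (-2.5)) = 0
3164.1 T = 15573
T = 15573/3164.1 ≈ 4.92 °C

T_f ≈ 4.9 °C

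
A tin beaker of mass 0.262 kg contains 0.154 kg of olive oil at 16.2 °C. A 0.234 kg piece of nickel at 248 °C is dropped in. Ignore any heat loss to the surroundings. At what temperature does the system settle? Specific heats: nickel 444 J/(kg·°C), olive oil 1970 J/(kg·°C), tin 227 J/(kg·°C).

T_f ≈ 67.8 °C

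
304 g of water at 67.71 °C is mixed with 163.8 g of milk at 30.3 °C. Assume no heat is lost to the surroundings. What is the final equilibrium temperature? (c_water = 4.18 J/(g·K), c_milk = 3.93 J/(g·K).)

Setting the total heat transfer to zero:
304×4.18×(T − 67.71) + 163.8×3.93×(T − 30.3) = 0
1270.7(T − 67.71) + 643.73(T − 30.3) = 0
1914.5 T = 105546
T = 105546/1914.5 ≈ 55.13 °C

T_f ≈ 55.1 °C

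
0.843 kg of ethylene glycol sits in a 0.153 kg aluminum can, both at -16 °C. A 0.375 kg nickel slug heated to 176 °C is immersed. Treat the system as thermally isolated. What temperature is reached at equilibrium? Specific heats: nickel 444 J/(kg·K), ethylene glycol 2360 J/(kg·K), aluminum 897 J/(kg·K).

T_f ≈ -2.1 °C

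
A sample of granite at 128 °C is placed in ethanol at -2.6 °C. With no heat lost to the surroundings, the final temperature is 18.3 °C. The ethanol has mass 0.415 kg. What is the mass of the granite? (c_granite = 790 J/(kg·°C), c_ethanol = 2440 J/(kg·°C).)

m ≈ 0.244 kg

|Q_granite| = |Q_ethanol|:
m·790·(128 − 18.3) = 0.415·2440·(18.3 − (-2.6))
86663 m = 21163  ⇒  m ≈ 0.2442 kg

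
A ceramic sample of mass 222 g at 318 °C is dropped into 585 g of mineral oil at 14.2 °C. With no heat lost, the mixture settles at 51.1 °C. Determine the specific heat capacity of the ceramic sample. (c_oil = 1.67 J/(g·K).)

c ≈ 0.608 J/(g·K)

Heat lost by the ceramic sample = heat gained by the oil:
222×c×(318 − 51.1) = 585×1.67×(51.1 − 14.2)
59252 c = 36049  ⇒  c ≈ 0.6084 J/(g·K)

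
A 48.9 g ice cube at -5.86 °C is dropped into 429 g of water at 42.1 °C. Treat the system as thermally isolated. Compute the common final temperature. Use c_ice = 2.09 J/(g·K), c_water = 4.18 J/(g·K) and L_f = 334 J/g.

T_f ≈ 29.3 °C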